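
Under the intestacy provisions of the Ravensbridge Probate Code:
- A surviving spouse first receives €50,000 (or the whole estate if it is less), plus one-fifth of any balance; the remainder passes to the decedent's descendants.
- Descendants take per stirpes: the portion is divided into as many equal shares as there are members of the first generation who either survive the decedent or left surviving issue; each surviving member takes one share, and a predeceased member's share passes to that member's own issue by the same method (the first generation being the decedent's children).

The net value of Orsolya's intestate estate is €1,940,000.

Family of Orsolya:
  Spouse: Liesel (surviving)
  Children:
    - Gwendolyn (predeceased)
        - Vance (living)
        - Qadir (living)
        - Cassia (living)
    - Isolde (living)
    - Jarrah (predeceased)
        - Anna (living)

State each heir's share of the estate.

Liesel: €428,000; Vance: €168,000; Qadir: €168,000; Cassia: €168,000; Isolde: €504,000; Anna: €504,000

Liesel first takes €50,000, leaving a balance of €1,890,000. Liesel then takes one-fifth of the balance (€378,000), for a total of €428,000. The remaining €1,512,000 passes to the descendants.
The descendants' portion (€1,512,000) is divided into 3 shares of €504,000: Isolde takes €504,000; Gwendolyn's €504,000 share passes to Gwendolyn's issue; Jarrah's €504,000 share passes to Jarrah's issue.
Gwendolyn's share (€504,000) is divided into 3 shares of €168,000: Vance, Qadir, and Cassia each take €168,000.
Jarrah's share (€504,000) passes entirely to Anna.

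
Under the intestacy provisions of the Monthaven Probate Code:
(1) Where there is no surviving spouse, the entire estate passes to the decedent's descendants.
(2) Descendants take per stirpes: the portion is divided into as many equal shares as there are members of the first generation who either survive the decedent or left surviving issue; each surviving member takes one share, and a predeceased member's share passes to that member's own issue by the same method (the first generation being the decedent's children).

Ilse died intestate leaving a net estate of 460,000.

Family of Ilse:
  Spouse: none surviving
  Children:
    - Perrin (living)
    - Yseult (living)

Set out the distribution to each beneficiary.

The entire 460,000 passes to the descendants.
That amount (460,000) is divided into 2 shares of 230,000: Perrin and Yseult each take 230,000.

Perrin: 230,000; Yseult: 230,000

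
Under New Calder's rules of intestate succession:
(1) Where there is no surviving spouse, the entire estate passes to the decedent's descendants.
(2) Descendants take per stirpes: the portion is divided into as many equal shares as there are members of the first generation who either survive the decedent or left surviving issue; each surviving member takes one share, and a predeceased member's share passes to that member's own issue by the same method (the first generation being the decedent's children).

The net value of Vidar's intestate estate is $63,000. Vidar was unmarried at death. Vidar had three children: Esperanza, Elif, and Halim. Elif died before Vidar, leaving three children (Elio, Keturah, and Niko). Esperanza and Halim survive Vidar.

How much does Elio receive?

Elio receives $7,000.

The entire $63,000 passes to the descendants.
That amount ($63,000) is divided into 3 shares of $21,000: Esperanza and Halim each take $21,000; Elif's $21,000 share passes to Elif's issue.
Elif's share ($21,000) is divided into 3 shares of $7,000: Elio, Keturah, and Niko each take $7,000.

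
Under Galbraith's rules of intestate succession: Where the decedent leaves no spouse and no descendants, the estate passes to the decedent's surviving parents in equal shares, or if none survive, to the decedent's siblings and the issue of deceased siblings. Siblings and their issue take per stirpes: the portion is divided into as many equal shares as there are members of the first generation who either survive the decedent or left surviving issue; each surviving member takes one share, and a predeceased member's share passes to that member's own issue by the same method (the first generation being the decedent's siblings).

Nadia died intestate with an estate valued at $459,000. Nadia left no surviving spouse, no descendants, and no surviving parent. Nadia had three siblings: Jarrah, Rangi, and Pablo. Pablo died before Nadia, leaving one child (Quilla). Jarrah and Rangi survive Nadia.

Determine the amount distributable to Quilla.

The entire $459,000 passes to the siblings and their issue.
That amount ($459,000) is divided into 3 shares of $153,000: Jarrah and Rangi each take $153,000; Pablo's $153,000 share passes to Pablo's issue.
Pablo's share ($153,000) passes entirely to Quilla.

Quilla receives $153,000.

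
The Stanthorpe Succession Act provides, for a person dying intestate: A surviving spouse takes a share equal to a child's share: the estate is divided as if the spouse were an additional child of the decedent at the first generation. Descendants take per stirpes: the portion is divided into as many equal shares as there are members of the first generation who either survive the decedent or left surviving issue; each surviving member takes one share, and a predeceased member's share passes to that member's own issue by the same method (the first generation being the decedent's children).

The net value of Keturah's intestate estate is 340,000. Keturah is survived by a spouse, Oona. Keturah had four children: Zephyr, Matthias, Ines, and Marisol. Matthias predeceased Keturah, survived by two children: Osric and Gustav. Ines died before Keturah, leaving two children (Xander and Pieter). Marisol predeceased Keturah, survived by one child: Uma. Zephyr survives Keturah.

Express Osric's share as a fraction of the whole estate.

Osric receives 1/10 of the estate.

The spouse counts as an additional share at the children's level, so there are 5 primary shares of 68,000. Oona takes one such share (68,000).
The children's combined portion (272,000) is divided into 4 shares of 68,000: Zephyr takes 68,000; Matthias's 68,000 share passes to Matthias's issue; Ines's 68,000 share passes to Ines's issue; Marisol's 68,000 share passes to Marisol's issue.
Matthias's share (68,000) is divided into 2 shares of 34,000: Osric and Gustav each take 34,000.
Ines's share (68,000) is divided into 2 shares of 34,000: Xander and Pieter each take 34,000.
Marisol's share (68,000) passes entirely to Uma.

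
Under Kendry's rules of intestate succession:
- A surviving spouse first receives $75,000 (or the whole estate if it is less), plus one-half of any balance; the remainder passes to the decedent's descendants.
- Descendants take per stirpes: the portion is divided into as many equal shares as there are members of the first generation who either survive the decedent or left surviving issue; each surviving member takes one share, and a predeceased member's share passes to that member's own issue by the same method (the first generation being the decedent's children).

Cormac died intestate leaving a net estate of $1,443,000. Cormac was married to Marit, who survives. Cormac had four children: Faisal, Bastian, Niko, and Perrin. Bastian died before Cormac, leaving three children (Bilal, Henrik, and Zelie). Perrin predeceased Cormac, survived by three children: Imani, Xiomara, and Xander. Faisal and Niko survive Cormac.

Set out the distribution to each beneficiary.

Marit first takes $75,000, leaving a balance of $1,368,000. Marit then takes one-half of the balance ($684,000), for a total of $759,000. The remaining $684,000 passes to the descendants.
The descendants' portion ($684,000) is divided into 4 shares of $171,000: Faisal and Niko each take $171,000; Bastian's $171,000 share passes to Bastian's issue; Perrin's $171,000 share passes to Perrin's issue.
Bastian's share ($171,000) is divided into 3 shares of $57,000: Bilal, Henrik, and Zelie each take $57,000.
Perrin's share ($171,000) is divided into 3 shares of $57,000: Imani, Xiomara, and Xander each take $57,000.

Marit: $759,000; Faisal: $171,000; Bilal: $57,000; Henrik: $57,000; Zelie: $57,000; Niko: $171,000; Imani: $57,000; Xiomara: $57,000; Xander: $57,000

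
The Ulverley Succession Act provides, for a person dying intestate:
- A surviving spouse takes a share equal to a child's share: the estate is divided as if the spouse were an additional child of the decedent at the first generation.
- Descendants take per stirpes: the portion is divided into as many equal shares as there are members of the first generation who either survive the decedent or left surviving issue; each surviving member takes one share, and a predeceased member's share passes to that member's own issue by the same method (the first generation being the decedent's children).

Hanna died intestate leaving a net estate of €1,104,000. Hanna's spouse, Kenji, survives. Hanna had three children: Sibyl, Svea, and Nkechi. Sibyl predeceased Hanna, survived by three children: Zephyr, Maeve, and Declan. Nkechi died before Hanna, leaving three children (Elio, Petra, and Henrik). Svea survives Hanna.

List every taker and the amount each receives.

The spouse counts as an additional share at the children's level, so there are 4 primary shares of €276,000. Kenji takes one such share (€276,000).
The children's combined portion (€828,000) is divided into 3 shares of €276,000: Svea takes €276,000; Sibyl's €276,000 share passes to Sibyl's issue; Nkechi's €276,000 share passes to Nkechi's issue.
Sibyl's share (€276,000) is divided into 3 shares of €92,000: Zephyr, Maeve, and Declan each take €92,000.
Nkechi's share (€276,000) is divided into 3 shares of €92,000: Elio, Petra, and Henrik each take €92,000.

Kenji: €276,000; Zephyr: €92,000; Maeve: €92,000; Declan: €92,000; Svea: €276,000; Elio: €92,000; Petra: €92,000; Henrik: €92,000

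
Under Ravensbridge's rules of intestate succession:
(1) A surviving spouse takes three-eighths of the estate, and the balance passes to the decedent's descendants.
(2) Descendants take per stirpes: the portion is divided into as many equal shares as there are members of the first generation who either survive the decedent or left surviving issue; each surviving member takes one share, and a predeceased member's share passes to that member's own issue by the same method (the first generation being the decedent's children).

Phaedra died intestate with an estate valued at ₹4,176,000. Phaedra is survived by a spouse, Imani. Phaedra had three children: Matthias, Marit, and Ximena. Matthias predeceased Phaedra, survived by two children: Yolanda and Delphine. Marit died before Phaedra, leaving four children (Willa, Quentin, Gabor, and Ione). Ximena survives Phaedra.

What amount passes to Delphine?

Delphine receives ₹435,000.

Imani takes three-eighths of ₹4,176,000 = ₹1,566,000. The remaining ₹2,610,000 passes to the descendants.
The descendants' portion (₹2,610,000) is divided into 3 shares of ₹870,000: Ximena takes ₹870,000; Matthias's ₹870,000 share passes to Matthias's issue; Marit's ₹870,000 share passes to Marit's issue.
Matthias's share (₹870,000) is divided into 2 shares of ₹435,000: Yolanda and Delphine each take ₹435,000.
Marit's share (₹870,000) is divided into 4 shares of ₹217,500: Willa, Quentin, Gabor, and Ione each take ₹217,500.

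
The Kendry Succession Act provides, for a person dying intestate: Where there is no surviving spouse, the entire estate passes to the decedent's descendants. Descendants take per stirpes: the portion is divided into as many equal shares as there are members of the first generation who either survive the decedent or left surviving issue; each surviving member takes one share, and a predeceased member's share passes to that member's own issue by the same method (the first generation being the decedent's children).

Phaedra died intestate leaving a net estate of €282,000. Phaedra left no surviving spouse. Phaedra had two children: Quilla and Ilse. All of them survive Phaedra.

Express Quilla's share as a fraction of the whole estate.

Quilla receives 1/2 of the estate.

The entire €282,000 passes to the descendants.
That amount (€282,000) is divided into 2 shares of €141,000: Quilla and Ilse each take €141,000.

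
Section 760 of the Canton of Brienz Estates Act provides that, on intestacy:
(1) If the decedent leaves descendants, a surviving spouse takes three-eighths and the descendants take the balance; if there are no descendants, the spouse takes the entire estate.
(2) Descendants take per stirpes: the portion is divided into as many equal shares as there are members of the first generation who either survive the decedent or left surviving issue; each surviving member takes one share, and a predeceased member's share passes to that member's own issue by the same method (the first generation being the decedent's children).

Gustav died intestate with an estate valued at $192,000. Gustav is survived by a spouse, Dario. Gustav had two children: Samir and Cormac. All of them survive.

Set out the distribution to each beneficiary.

Dario takes three-eighths of $192,000 = $72,000. The remaining $120,000 passes to the descendants.
The descendants' portion ($120,000) is divided into 2 shares of $60,000: Samir and Cormac each take $60,000.

Dario: $72,000; Samir: $60,000; Cormac: $60,000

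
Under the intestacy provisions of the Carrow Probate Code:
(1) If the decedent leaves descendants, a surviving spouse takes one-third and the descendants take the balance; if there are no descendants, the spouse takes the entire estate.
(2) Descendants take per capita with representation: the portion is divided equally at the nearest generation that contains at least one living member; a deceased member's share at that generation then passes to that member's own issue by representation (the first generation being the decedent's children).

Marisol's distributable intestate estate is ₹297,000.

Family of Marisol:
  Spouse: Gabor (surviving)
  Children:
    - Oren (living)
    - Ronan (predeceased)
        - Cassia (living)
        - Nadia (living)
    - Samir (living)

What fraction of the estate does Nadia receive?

Nadia receives 1/9 of the estate.

Gabor takes one-third of ₹297,000 = ₹99,000. The remaining ₹198,000 passes to the descendants.
The descendants' portion (₹198,000) is divided into 3 shares of ₹66,000: Oren and Samir each take ₹66,000; Ronan's ₹66,000 share passes to Ronan's issue.
Ronan's share (₹66,000) is divided into 2 shares of ₹33,000: Cassia and Nadia each take ₹33,000.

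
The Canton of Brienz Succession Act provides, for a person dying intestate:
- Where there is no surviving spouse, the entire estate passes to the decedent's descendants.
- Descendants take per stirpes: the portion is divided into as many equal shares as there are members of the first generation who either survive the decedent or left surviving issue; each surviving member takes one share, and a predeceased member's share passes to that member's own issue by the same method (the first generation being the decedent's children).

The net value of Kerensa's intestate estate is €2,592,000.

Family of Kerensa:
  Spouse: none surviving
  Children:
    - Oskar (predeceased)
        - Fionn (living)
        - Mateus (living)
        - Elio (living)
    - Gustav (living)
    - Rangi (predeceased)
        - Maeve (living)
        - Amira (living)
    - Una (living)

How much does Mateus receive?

The entire €2,592,000 passes to the descendants.
That amount (€2,592,000) is divided into 4 shares of €648,000: Gustav and Una each take €648,000; Oskar's €648,000 share passes to Oskar's issue; Rangi's €648,000 share passes to Rangi's issue.
Oskar's share (€648,000) is divided into 3 shares of €216,000: Fionn, Mateus, and Elio each take €216,000.
Rangi's share (€648,000) is divided into 2 shares of €324,000: Maeve and Amira each take €324,000.

Mateus receives €216,000.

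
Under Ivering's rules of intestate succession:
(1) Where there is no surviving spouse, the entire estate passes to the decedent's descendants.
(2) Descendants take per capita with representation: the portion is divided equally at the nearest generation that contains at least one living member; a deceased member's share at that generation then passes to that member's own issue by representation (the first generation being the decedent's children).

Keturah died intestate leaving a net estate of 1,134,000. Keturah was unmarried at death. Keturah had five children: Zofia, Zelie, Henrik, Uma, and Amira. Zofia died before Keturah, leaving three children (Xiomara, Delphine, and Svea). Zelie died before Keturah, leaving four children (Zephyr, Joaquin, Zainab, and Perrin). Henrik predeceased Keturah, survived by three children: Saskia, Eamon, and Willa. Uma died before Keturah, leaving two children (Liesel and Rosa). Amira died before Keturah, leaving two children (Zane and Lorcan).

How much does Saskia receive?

The entire 1,134,000 passes to the descendants.
No child survives, so the initial division is made at the grandchildren's generation.
That amount (1,134,000) is divided into 14 shares of 81,000: Xiomara, Delphine, Svea, Zephyr, Joaquin, Zainab, Perrin, Saskia, Eamon, Willa, Liesel, Rosa, Zane, and Lorcan each take 81,000.

Saskia receives 81,000.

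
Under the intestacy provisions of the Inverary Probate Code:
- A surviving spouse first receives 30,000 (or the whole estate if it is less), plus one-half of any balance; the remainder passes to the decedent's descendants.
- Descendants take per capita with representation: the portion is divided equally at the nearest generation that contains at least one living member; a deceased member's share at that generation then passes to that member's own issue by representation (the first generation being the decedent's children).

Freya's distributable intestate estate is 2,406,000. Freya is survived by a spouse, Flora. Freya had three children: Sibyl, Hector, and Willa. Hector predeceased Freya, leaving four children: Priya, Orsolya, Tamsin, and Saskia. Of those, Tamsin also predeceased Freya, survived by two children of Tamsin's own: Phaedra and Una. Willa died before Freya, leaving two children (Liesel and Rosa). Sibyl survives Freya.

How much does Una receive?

Una receives 49,500.

Flora first takes 30,000, leaving a balance of 2,376,000. Flora then takes one-half of the balance (1,188,000), for a total of 1,218,000. The remaining 1,188,000 passes to the descendants.
The descendants' portion (1,188,000) is divided into 3 shares of 396,000: Sibyl takes 396,000; Hector's 396,000 share passes to Hector's issue; Willa's 396,000 share passes to Willa's issue.
Hector's share (396,000) is divided into 4 shares of 99,000: Priya, Orsolya, and Saskia each take 99,000; Tamsin's 99,000 share passes to Tamsin's issue.
Tamsin's share (99,000) is divided into 2 shares of 49,500: Phaedra and Una each take 49,500.
Willa's share (396,000) is divided into 2 shares of 198,000: Liesel and Rosa each take 198,000.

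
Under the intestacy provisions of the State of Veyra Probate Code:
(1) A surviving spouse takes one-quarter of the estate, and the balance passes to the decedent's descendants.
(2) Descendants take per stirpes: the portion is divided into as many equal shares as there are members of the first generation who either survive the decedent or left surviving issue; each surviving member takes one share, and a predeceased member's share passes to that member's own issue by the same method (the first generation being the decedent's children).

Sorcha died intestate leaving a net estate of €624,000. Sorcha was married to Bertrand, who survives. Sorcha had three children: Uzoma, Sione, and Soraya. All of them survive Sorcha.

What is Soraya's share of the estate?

Bertrand takes one-quarter of €624,000 = €156,000. The remaining €468,000 passes to the descendants.
The descendants' portion (€468,000) is divided into 3 shares of €156,000: Uzoma, Sione, and Soraya each take €156,000.

Soraya receives €156,000.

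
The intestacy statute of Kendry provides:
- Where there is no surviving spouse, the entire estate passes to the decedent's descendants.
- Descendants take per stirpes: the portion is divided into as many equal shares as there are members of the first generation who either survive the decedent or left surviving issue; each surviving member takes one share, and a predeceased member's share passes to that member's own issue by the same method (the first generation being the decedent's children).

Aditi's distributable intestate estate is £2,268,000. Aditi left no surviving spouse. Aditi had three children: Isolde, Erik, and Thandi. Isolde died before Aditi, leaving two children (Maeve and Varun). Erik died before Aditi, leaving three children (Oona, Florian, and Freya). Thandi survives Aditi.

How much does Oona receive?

Oona receives £252,000.

The entire £2,268,000 passes to the descendants.
That amount (£2,268,000) is divided into 3 shares of £756,000: Thandi takes £756,000; Isolde's £756,000 share passes to Isolde's issue; Erik's £756,000 share passes to Erik's issue.
Isolde's share (£756,000) is divided into 2 shares of £378,000: Maeve and Varun each take £378,000.
Erik's share (£756,000) is divided into 3 shares of £252,000: Oona, Florian, and Freya each take £252,000.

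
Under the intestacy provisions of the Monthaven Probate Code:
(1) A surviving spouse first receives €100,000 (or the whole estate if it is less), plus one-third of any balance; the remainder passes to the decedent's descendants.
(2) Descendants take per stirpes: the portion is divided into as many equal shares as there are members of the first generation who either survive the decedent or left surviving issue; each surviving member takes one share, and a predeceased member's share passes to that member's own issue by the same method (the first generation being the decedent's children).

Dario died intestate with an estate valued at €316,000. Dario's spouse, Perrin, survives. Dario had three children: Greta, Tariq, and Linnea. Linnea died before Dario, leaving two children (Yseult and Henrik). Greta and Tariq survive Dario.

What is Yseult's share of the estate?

Yseult receives €24,000.

Perrin first takes €100,000, leaving a balance of €216,000. Perrin then takes one-third of the balance (€72,000), for a total of €172,000. The remaining €144,000 passes to the descendants.
The descendants' portion (€144,000) is divided into 3 shares of €48,000: Greta and Tariq each take €48,000; Linnea's €48,000 share passes to Linnea's issue.
Linnea's share (€48,000) is divided into 2 shares of €24,000: Yseult and Henrik each take €24,000.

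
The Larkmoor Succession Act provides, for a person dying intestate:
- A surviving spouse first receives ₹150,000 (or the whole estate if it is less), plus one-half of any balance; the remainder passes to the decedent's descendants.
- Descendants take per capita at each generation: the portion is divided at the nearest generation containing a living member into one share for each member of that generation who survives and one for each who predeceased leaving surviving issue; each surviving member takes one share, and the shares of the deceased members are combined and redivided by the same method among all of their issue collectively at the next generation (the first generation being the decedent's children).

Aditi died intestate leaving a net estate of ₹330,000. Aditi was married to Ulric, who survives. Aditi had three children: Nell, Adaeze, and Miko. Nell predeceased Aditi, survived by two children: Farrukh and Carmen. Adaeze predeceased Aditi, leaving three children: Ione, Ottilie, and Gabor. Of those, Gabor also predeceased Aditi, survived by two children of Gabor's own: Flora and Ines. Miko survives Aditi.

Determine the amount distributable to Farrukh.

Ulric first takes ₹150,000, leaving a balance of ₹180,000. Ulric then takes one-half of the balance (₹90,000), for a total of ₹240,000. The remaining ₹90,000 passes to the descendants.
The descendants' portion (₹90,000) is divided at the children's generation into 3 shares of ₹30,000. Miko takes ₹30,000. The 2 shares of the deceased (Nell and Adaeze) are combined into a pool of ₹60,000.
That pool (₹60,000) is divided at the grandchildren's generation into 5 shares of ₹12,000. Farrukh, Carmen, Ione, and Ottilie each take ₹12,000. The remaining share for the deceased Gabor (₹12,000) is carried to the next generation.
That pool (₹12,000) is divided at the great-grandchildren's generation equally among Flora and Ines: ₹6,000 each.

Farrukh receives ₹12,000.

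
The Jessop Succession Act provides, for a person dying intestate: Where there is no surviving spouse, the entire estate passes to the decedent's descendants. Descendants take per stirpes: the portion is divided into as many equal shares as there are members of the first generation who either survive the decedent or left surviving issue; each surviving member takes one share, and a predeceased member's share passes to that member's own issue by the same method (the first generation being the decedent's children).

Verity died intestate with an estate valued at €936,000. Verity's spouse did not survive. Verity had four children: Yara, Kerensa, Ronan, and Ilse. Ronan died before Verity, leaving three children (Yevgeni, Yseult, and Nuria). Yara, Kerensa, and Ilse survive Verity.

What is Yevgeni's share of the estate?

The entire €936,000 passes to the descendants.
That amount (€936,000) is divided into 4 shares of €234,000: Yara, Kerensa, and Ilse each take €234,000; Ronan's €234,000 share passes to Ronan's issue.
Ronan's share (€234,000) is divided into 3 shares of €78,000: Yevgeni, Yseult, and Nuria each take €78,000.

Yevgeni receives €78,000.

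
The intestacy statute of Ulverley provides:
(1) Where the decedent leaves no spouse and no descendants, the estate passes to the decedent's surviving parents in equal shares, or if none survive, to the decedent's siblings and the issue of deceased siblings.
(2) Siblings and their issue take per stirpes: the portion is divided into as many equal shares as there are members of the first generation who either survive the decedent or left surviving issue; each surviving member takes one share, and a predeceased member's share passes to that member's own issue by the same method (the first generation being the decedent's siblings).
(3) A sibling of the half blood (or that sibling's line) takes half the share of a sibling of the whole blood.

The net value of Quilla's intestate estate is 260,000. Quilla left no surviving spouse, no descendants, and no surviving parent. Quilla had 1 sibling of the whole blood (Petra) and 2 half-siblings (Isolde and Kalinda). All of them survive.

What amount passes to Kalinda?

Kalinda receives 65,000.

The entire 260,000 passes to the siblings and their issue.
Counting each half-blood sibling's line as half a unit, there are 2 units in 260,000, so one unit is 130,000. Whole-blood lines (Petra) take 130,000 each; half-blood lines (Isolde and Kalinda) take 65,000 each.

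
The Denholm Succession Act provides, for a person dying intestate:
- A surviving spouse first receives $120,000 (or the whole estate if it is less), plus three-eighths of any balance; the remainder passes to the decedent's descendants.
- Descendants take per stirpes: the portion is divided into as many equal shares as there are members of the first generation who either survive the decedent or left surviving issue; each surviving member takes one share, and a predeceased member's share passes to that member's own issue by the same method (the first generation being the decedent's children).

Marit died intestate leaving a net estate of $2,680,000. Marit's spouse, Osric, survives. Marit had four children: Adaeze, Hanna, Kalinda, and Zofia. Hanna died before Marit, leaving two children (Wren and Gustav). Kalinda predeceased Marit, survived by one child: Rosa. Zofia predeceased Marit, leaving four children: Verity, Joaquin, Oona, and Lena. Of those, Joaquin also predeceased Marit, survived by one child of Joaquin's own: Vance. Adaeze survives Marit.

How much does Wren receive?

Wren receives $200,000.

Osric first takes $120,000, leaving a balance of $2,560,000. Osric then takes three-eighths of the balance ($960,000), for a total of $1,080,000. The remaining $1,600,000 passes to the descendants.
The descendants' portion ($1,600,000) is divided into 4 shares of $400,000: Adaeze takes $400,000; Hanna's $400,000 share passes to Hanna's issue; Kalinda's $400,000 share passes to Kalinda's issue; Zofia's $400,000 share passes to Zofia's issue.
Hanna's share ($400,000) is divided into 2 shares of $200,000: Wren and Gustav each take $200,000.
Kalinda's share ($400,000) passes entirely to Rosa.
Zofia's share ($400,000) is divided into 4 shares of $100,000: Verity, Oona, and Lena each take $100,000; Joaquin's $100,000 share passes to Joaquin's issue.
Joaquin's share ($100,000) passes entirely to Vance.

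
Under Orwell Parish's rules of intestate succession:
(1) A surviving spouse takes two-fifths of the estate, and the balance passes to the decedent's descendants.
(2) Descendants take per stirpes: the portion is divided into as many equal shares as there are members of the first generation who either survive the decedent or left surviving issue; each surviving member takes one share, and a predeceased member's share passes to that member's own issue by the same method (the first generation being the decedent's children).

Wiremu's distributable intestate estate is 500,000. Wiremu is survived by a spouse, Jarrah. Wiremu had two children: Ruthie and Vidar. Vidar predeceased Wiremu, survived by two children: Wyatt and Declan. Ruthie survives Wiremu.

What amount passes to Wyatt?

Jarrah takes two-fifths of 500,000 = 200,000. The remaining 300,000 passes to the descendants.
The descendants' portion (300,000) is divided into 2 shares of 150,000: Ruthie takes 150,000; Vidar's 150,000 share passes to Vidar's issue.
Vidar's share (150,000) is divided into 2 shares of 75,000: Wyatt and Declan each take 75,000.

Wyatt receives 75,000.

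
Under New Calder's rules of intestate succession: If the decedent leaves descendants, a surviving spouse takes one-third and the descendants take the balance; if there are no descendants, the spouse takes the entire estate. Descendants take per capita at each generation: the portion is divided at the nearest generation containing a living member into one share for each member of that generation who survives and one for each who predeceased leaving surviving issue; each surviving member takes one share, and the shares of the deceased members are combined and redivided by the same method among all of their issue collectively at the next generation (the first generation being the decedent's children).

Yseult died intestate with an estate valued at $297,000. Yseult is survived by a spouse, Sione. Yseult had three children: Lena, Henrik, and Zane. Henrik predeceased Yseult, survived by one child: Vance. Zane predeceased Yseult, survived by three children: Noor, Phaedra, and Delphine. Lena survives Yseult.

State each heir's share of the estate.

Sione takes one-third of $297,000 = $99,000. The remaining $198,000 passes to the descendants.
The descendants' portion ($198,000) is divided at the children's generation into 3 shares of $66,000. Lena takes $66,000. The 2 shares of the deceased (Henrik and Zane) are combined into a pool of $132,000.
That pool ($132,000) is divided at the grandchildren's generation equally among Vance, Noor, Phaedra, and Delphine: $33,000 each.

Sione: $99,000; Lena: $66,000; Vance: $33,000; Noor: $33,000; Phaedra: $33,000; Delphine: $33,000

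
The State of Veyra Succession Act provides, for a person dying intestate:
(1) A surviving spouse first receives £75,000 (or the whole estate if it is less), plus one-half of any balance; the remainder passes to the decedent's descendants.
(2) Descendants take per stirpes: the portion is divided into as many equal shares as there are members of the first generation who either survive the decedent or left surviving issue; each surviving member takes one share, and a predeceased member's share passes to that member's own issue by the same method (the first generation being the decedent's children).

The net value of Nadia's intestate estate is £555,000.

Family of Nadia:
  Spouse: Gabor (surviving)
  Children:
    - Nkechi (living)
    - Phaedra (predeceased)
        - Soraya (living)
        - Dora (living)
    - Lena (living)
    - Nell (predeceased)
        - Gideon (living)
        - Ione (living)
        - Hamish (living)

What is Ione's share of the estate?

Gabor first takes £75,000, leaving a balance of £480,000. Gabor then takes one-half of the balance (£240,000), for a total of £315,000. The remaining £240,000 passes to the descendants.
The descendants' portion (£240,000) is divided into 4 shares of £60,000: Nkechi and Lena each take £60,000; Phaedra's £60,000 share passes to Phaedra's issue; Nell's £60,000 share passes to Nell's issue.
Phaedra's share (£60,000) is divided into 2 shares of £30,000: Soraya and Dora each take £30,000.
Nell's share (£60,000) is divided into 3 shares of £20,000: Gideon, Ione, and Hamish each take £20,000.

Ione receives £20,000.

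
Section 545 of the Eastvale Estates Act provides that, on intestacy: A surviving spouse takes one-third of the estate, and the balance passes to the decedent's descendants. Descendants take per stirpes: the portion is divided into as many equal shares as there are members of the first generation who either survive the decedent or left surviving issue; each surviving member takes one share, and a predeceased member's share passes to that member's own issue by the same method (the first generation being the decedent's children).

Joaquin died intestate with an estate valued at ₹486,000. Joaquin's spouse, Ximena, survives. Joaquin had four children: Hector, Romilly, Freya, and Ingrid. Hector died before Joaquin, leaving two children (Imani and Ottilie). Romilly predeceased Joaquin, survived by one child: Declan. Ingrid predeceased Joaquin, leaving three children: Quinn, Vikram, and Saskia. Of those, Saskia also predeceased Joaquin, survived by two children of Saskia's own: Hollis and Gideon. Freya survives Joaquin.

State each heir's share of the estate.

Ximena: ₹162,000; Imani: ₹40,500; Ottilie: ₹40,500; Declan: ₹81,000; Freya: ₹81,000; Quinn: ₹27,000; Vikram: ₹27,000; Hollis: ₹13,500; Gideon: ₹13,500

Ximena takes one-third of ₹486,000 = ₹162,000. The remaining ₹324,000 passes to the descendants.
The descendants' portion (₹324,000) is divided into 4 shares of ₹81,000: Freya takes ₹81,000; Hector's ₹81,000 share passes to Hector's issue; Romilly's ₹81,000 share passes to Romilly's issue; Ingrid's ₹81,000 share passes to Ingrid's issue.
Hector's share (₹81,000) is divided into 2 shares of ₹40,500: Imani and Ottilie each take ₹40,500.
Romilly's share (₹81,000) passes entirely to Declan.
Ingrid's share (₹81,000) is divided into 3 shares of ₹27,000: Quinn and Vikram each take ₹27,000; Saskia's ₹27,000 share passes to Saskia's issue.
Saskia's share (₹27,000) is divided into 2 shares of ₹13,500: Hollis and Gideon each take ₹13,500.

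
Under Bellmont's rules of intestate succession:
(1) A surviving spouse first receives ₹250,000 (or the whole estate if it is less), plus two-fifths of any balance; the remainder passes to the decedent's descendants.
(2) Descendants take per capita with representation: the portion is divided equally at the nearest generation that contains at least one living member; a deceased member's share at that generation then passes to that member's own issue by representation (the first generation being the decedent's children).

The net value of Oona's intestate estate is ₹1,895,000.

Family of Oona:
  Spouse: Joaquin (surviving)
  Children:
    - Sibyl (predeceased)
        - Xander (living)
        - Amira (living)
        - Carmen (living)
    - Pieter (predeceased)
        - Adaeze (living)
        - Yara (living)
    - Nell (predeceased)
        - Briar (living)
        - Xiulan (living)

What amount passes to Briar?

Briar receives ₹141,000.

Joaquin first takes ₹250,000, leaving a balance of ₹1,645,000. Joaquin then takes two-fifths of the balance (₹658,000), for a total of ₹908,000. The remaining ₹987,000 passes to the descendants.
No child survives, so the initial division is made at the grandchildren's generation.
The descendants' portion (₹987,000) is divided into 7 shares of ₹141,000: Xander, Amira, Carmen, Adaeze, Yara, Briar, and Xiulan each take ₹141,000.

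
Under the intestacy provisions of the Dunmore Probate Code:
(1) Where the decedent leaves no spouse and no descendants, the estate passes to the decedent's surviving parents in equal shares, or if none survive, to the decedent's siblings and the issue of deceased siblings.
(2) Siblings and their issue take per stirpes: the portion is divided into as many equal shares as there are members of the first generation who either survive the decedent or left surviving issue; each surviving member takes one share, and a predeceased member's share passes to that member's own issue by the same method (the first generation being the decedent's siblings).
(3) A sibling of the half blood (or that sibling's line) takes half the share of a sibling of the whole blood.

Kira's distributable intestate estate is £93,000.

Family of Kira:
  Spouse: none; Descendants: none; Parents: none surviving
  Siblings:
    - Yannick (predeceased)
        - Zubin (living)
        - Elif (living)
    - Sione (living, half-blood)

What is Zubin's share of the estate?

The entire £93,000 passes to the siblings and their issue.
Counting each half-blood sibling's line as half a unit, there are 3/2 units in £93,000, so one unit is £62,000. Whole-blood lines (Yannick) take £62,000 each; half-blood lines (Sione) take £31,000 each.
Yannick's share (£62,000) is divided into 2 shares of £31,000: Zubin and Elif each take £31,000.

Zubin receives £31,000.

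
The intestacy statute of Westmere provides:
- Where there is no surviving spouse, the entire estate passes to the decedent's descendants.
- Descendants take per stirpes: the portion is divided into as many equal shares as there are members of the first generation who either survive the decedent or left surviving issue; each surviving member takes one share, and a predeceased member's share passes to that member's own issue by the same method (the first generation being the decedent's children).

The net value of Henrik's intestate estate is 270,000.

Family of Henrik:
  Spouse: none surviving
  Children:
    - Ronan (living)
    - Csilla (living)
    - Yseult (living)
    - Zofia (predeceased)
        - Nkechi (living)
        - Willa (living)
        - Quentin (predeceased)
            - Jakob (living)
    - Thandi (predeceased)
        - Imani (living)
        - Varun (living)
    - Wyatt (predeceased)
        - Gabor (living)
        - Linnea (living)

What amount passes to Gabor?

The entire 270,000 passes to the descendants.
That amount (270,000) is divided into 6 shares of 45,000: Ronan, Csilla, and Yseult each take 45,000; Zofia's 45,000 share passes to Zofia's issue; Thandi's 45,000 share passes to Thandi's issue; Wyatt's 45,000 share passes to Wyatt's issue.
Zofia's share (45,000) is divided into 3 shares of 15,000: Nkechi and Willa each take 15,000; Quentin's 15,000 share passes to Quentin's issue.
Quentin's share (15,000) passes entirely to Jakob.
Thandi's share (45,000) is divided into 2 shares of 22,500: Imani and Varun each take 22,500.
Wyatt's share (45,000) is divided into 2 shares of 22,500: Gabor and Linnea each take 22,500.

Gabor receives 22,500.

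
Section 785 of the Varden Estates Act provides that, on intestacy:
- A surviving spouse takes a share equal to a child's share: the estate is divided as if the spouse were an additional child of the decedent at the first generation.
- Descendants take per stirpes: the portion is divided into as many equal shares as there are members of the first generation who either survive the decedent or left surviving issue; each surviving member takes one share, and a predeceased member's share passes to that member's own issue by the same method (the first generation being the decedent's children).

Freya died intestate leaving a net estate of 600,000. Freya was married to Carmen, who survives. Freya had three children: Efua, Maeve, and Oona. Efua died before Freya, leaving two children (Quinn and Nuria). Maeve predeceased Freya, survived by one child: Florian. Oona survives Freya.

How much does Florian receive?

The spouse counts as an additional share at the children's level, so there are 4 primary shares of 150,000. Carmen takes one such share (150,000).
The children's combined portion (450,000) is divided into 3 shares of 150,000: Oona takes 150,000; Efua's 150,000 share passes to Efua's issue; Maeve's 150,000 share passes to Maeve's issue.
Efua's share (150,000) is divided into 2 shares of 75,000: Quinn and Nuria each take 75,000.
Maeve's share (150,000) passes entirely to Florian.

Florian receives 150,000.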